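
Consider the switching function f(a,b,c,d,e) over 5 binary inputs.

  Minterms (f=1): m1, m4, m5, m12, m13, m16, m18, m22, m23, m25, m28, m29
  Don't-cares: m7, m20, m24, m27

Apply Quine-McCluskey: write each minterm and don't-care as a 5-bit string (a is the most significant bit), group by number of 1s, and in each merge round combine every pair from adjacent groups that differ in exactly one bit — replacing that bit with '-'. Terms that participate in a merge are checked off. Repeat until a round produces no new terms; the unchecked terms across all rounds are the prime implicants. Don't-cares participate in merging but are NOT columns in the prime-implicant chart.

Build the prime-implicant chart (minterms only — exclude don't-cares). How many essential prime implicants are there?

[col 0] 00001*, 00100*, 00101*, 00111*, 01100*, 01101*, 10000*, 10010*, 10100*, 10110*, 10111*, 11000*, 11001*, 11011*, 11100*, 11101*
[col 1] -0100*, -0111, -1100*, -1101*, 0-100*, 0-101*, 00-01, 001-1, 0010-*, 0110-*, 1-000*, 1-100*, 10-00*, 10-10*, 100-0*, 101-0*, 1011-, 11-00*, 11-01*, 110-1, 1100-*, 1110-*
[col 2] --100, -110-, 0-10-, 1--00, 10--0, 11-0-
Prime implicants: --100, -0111, -110-, 0-10-, 00-01, 001-1, 1--00, 10--0, 1011-, 11-0-, 110-1
PI chart (minterm → PIs covering it):
  1 | 00-01  (sole → essential)
  4 | --100,0-10-
  5 | 0-10-,00-01,001-1
  12 | --100,-110-,0-10-
  13 | -110-,0-10-
  16 | 1--00,10--0
  18 | 10--0  (sole → essential)
  22 | 10--0,1011-
  23 | -0111,1011-
  25 | 11-0-,110-1
  28 | --100,-110-,1--00,11-0-
  29 | -110-,11-0-
Essential prime implicants: 00-01, 10--0

2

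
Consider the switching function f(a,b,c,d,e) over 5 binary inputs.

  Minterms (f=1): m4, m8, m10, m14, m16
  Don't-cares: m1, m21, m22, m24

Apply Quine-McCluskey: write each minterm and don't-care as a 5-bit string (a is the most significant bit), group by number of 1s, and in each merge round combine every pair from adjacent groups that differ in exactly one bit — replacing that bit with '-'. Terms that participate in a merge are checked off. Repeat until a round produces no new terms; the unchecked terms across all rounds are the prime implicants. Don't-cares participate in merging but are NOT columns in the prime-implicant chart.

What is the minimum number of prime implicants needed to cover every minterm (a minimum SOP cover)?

4

size-2^0 implicants → 00001  00100  01000(✓)  01010(✓)  01110(✓)  10000(✓)  10101  10110  11000(✓)
size-2^1 implicants → -1000  01-10  010-0  1-000
Unchecked terms (primes): -1000, 00001, 00100, 01-10, 010-0, 1-000, 10101, 10110
Minterm coverage:
  m4 ⊆ 00100 [E]
  m8 ⊆ -1000,010-0
  m10 ⊆ 01-10,010-0
  m14 ⊆ 01-10 [E]
  m16 ⊆ 1-000 [E]
E = {00100, 01-10, 1-000}
Petrick residual → -1000
Cover = bc'd'e' + a'b'cd'e' + a'bde' + ac'd'e'  |cover|=4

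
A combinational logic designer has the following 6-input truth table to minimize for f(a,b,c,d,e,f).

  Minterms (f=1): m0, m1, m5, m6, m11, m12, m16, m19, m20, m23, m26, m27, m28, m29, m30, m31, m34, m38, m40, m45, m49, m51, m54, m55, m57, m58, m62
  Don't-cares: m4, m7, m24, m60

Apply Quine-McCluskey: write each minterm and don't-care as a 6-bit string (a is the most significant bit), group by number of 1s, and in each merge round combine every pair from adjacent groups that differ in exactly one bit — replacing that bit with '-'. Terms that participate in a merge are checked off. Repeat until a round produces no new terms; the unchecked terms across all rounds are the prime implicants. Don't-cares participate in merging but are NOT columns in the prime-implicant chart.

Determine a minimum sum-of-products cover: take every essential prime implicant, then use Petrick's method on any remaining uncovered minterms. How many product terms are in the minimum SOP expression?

13

Round 0: 000000✓ 000001✓ 000100✓ 000101✓ 000110✓ 000111✓ 001011✓ 001100✓ 010000✓ 010011✓ 010100✓ 010111✓ 011000✓ 011010✓ 011011✓ 011100✓ 011101✓ 011110✓ 011111✓ 100010✓ 100110✓ 101000 101101 110001✓ 110011✓ 110110✓ 110111✓ 111001✓ 111010✓ 111100✓ 111110✓
Round 1: -00110 -10011✓ -10111✓ -11010✓ -11100✓ -11110✓ 0-0000✓ 0-0100✓ 0-0111 0-1011 0-1100✓ 00-100✓ 000-00✓ 000-01✓ 00000-✓ 0001-0✓ 0001-1✓ 00010-✓ 00011-✓ 01-000✓ 01-011✓ 01-100✓ 01-111✓ 010-00✓ 010-11✓ 011-00✓ 011-10✓ 011-11✓ 0110-0✓ 01101-✓ 0111-0✓ 0111-1✓ 01110-✓ 01111-✓ 1-0110 100-10 11-001 11-110 110-11✓ 1100-1 11011- 111-10✓ 1111-0✓
Round 2: -10-11 -11-10 -111-0 0--100 0-0-00 000-0- 0001-- 01--00 01--11 011--0 011-1- 0111--
PIs = {-00110, -10-11, -11-10, -111-0, 0--100, 0-0-00, 0-0111, 0-1011, 000-0-, 0001--, 01--00, 01--11, 011--0, 011-1-, 0111--, 1-0110, 100-10, 101000, 101101, 11-001, 11-110, 1100-1, 11011-}
Coverage chart:
  m0: 0-0-00,000-0-
  m1: 000-0- ←essential
  m5: 000-0-,0001--
  m6: -00110,0001--
  m11: 0-1011 ←essential
  m12: 0--100 ←essential
  m16: 0-0-00,01--00
  m19: -10-11,01--11
  m20: 0--100,0-0-00,01--00
  m23: -10-11,0-0111,01--11
  m26: -11-10,011--0,011-1-
  m27: 0-1011,01--11,011-1-
  m28: -111-0,0--100,01--00,011--0,0111--
  m29: 0111-- ←essential
  m30: -11-10,-111-0,011--0,011-1-,0111--
  m31: 01--11,011-1-,0111--
  m34: 100-10 ←essential
  m38: -00110,1-0110,100-10
  m40: 101000 ←essential
  m45: 101101 ←essential
  m49: 11-001,1100-1
  m51: -10-11,1100-1
  m54: 1-0110,11-110,11011-
  m55: -10-11,11011-
  m57: 11-001 ←essential
  m58: -11-10 ←essential
  m62: -11-10,-111-0,11-110
Essential: -11-10, 0--100, 0-1011, 000-0-, 0111--, 100-10, 101000, 101101, 11-001
Petrick residual → -00110, -10-11, 0-0-00, 1-0110
Min cover (13 terms): b'c'def' + bc'ef + bcef' + a'de'f' + a'c'e'f' + a'cd'ef + a'b'c'e' + a'bcd + ac'def' + ab'c'ef' + ab'cd'e'f' + ab'cde'f + abd'e'f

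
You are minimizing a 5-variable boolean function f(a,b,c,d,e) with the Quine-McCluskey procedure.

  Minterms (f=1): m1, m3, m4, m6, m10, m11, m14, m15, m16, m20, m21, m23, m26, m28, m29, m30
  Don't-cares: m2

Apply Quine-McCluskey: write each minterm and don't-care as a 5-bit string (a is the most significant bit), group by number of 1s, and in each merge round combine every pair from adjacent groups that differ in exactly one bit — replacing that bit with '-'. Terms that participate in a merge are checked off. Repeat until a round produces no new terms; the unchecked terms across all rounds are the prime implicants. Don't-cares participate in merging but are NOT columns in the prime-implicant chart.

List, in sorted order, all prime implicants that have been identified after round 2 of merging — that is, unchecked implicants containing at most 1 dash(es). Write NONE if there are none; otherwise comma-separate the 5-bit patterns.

-0100, 000-1, 001-0, 10-00, 101-1, 111-0

Round 0: 00001✓ 00010✓ 00011✓ 00100✓ 00110✓ 01010✓ 01011✓ 01110✓ 01111✓ 10000✓ 10100✓ 10101✓ 10111✓ 11010✓ 11100✓ 11101✓ 11110✓
Round 1: -0100 -1010✓ -1110✓ 0-010✓ 0-011✓ 0-110✓ 00-10✓ 000-1 0001-✓ 001-0 01-10✓ 01-11✓ 0101-✓ 0111-✓ 1-100✓ 1-101✓ 10-00 101-1 1010-✓ 11-10✓ 111-0 1110-✓
Round 2: -1-10 0--10 0-01- 01-1- 1-10-
PIs = {-0100, -1-10, 0--10, 0-01-, 000-1, 001-0, 01-1-, 1-10-, 10-00, 101-1, 111-0}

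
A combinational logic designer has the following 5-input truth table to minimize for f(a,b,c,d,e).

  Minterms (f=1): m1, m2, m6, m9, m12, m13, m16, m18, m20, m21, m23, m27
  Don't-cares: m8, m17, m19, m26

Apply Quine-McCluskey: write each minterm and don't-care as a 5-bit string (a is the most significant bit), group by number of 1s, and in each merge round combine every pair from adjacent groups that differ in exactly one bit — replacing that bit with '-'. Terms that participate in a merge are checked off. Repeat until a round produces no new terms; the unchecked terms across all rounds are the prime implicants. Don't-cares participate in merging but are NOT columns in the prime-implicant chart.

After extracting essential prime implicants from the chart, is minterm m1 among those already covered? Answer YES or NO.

NO

[col 0] 00001*, 00010*, 00110*, 01000*, 01001*, 01100*, 01101*, 10000*, 10001*, 10010*, 10011*, 10100*, 10101*, 10111*, 11010*, 11011*
[col 1] -0001, -0010, 0-001, 00-10, 01-00*, 01-01*, 0100-*, 0110-*, 1-010*, 1-011*, 10-00*, 10-01*, 10-11*, 100-0*, 100-1*, 1000-*, 1001-*, 101-1*, 1010-*, 1101-*
[col 2] 01-0-, 1-01-, 10--1, 10-0-, 100--
Prime implicants: -0001, -0010, 0-001, 00-10, 01-0-, 1-01-, 10--1, 10-0-, 100--
PI chart (minterm → PIs covering it):
  1 | -0001,0-001
  2 | -0010,00-10
  6 | 00-10  (sole → essential)
  9 | 0-001,01-0-
  12 | 01-0-  (sole → essential)
  13 | 01-0-  (sole → essential)
  16 | 10-0-,100--
  18 | -0010,1-01-,100--
  20 | 10-0-  (sole → essential)
  21 | 10--1,10-0-
  23 | 10--1  (sole → essential)
  27 | 1-01-  (sole → essential)
Essential prime implicants: 00-10, 01-0-, 1-01-, 10--1, 10-0-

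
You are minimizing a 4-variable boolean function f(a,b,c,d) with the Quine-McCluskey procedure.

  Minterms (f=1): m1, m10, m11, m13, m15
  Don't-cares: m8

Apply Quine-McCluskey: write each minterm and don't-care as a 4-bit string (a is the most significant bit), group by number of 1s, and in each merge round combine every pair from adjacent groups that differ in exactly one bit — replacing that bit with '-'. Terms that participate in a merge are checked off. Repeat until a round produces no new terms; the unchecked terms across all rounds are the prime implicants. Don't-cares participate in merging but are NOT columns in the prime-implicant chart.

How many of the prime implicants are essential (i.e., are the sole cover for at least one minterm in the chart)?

2

Round 0: 0001 1000✓ 1010✓ 1011✓ 1101✓ 1111✓
Round 1: 1-11 10-0 101- 11-1
PIs = {0001, 1-11, 10-0, 101-, 11-1}
Coverage chart:
  m1: 0001 ←essential
  m10: 10-0,101-
  m11: 1-11,101-
  m13: 11-1 ←essential
  m15: 1-11,11-1
Essential: 0001, 11-1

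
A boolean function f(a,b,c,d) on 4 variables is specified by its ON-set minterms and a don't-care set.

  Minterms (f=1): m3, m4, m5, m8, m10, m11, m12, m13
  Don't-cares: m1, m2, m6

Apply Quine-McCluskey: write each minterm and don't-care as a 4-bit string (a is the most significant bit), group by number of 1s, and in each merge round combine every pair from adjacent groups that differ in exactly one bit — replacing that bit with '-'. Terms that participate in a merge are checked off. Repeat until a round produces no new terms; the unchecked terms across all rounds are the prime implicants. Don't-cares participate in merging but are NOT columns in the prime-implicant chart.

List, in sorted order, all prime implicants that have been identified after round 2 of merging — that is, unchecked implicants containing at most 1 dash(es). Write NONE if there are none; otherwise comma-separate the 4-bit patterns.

0-01, 0-10, 00-1, 01-0, 1-00, 10-0

Round 0: 0001✓ 0010✓ 0011✓ 0100✓ 0101✓ 0110✓ 1000✓ 1010✓ 1011✓ 1100✓ 1101✓
Round 1: -010✓ -011✓ -100✓ -101✓ 0-01 0-10 00-1 001-✓ 01-0 010-✓ 1-00 10-0 101-✓ 110-✓
Round 2: -01- -10-
PIs = {-01-, -10-, 0-01, 0-10, 00-1, 01-0, 1-00, 10-0}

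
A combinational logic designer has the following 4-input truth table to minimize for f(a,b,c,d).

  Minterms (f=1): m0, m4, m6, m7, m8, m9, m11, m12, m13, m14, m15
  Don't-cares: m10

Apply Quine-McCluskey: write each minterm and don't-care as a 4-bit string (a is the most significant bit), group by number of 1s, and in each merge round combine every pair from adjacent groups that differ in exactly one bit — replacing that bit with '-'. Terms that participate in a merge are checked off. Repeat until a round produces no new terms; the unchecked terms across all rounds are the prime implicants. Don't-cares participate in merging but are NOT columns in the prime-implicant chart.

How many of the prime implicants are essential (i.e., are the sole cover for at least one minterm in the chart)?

Round 0: 0000✓ 0100✓ 0110✓ 0111✓ 1000✓ 1001✓ 1010✓ 1011✓ 1100✓ 1101✓ 1110✓ 1111✓
Round 1: -000✓ -100✓ -110✓ -111✓ 0-00✓ 01-0✓ 011-✓ 1-00✓ 1-01✓ 1-10✓ 1-11✓ 10-0✓ 10-1✓ 100-✓ 101-✓ 11-0✓ 11-1✓ 110-✓ 111-✓
Round 2: --00 -1-0 -11- 1--0✓ 1--1✓ 1-0-✓ 1-1-✓ 10--✓ 11--✓
Round 3: 1---
PIs = {--00, -1-0, -11-, 1---}
Coverage chart:
  m0: --00 ←essential
  m4: --00,-1-0
  m6: -1-0,-11-
  m7: -11- ←essential
  m8: --00,1---
  m9: 1--- ←essential
  m11: 1--- ←essential
  m12: --00,-1-0,1---
  m13: 1--- ←essential
  m14: -1-0,-11-,1---
  m15: -11-,1---
Essential: --00, -11-, 1---

3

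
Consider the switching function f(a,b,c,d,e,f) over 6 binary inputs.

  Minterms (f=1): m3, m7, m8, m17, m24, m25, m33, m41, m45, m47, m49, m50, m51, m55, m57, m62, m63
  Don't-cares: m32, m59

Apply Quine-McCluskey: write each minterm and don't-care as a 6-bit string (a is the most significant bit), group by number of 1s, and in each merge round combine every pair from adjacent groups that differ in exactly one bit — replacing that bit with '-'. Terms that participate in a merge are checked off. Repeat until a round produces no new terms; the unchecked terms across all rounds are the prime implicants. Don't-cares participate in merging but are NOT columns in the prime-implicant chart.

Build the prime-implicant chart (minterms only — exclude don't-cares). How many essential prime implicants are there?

6

size-2^0 implicants → 000011(✓)  000111(✓)  001000(✓)  010001(✓)  011000(✓)  011001(✓)  100000(✓)  100001(✓)  101001(✓)  101101(✓)  101111(✓)  110001(✓)  110010(✓)  110011(✓)  110111(✓)  111001(✓)  111011(✓)  111110(✓)  111111(✓)
size-2^1 implicants → -10001(✓)  -11001(✓)  0-1000  000-11  01-001(✓)  01100-  1-0001(✓)  1-1001(✓)  1-1111  10-001(✓)  10000-  101-01  1011-1  11-001(✓)  11-011(✓)  11-111(✓)  110-11(✓)  1100-1(✓)  11001-  111-11(✓)  1110-1(✓)  11111-
size-2^2 implicants → -1-001  1--001  11--11  11-0-1
Unchecked terms (primes): -1-001, 0-1000, 000-11, 01100-, 1--001, 1-1111, 10000-, 101-01, 1011-1, 11--11, 11-0-1, 11001-, 11111-
Minterm coverage:
  m3 ⊆ 000-11 [E]
  m7 ⊆ 000-11 [E]
  m8 ⊆ 0-1000 [E]
  m17 ⊆ -1-001 [E]
  m24 ⊆ 0-1000,01100-
  m25 ⊆ -1-001,01100-
  m33 ⊆ 1--001,10000-
  m41 ⊆ 1--001,101-01
  m45 ⊆ 101-01,1011-1
  m47 ⊆ 1-1111,1011-1
  m49 ⊆ -1-001,1--001,11-0-1
  m50 ⊆ 11001- [E]
  m51 ⊆ 11--11,11-0-1,11001-
  m55 ⊆ 11--11 [E]
  m57 ⊆ -1-001,1--001,11-0-1
  m62 ⊆ 11111- [E]
  m63 ⊆ 1-1111,11--11,11111-
E = {-1-001, 0-1000, 000-11, 11--11, 11001-, 11111-}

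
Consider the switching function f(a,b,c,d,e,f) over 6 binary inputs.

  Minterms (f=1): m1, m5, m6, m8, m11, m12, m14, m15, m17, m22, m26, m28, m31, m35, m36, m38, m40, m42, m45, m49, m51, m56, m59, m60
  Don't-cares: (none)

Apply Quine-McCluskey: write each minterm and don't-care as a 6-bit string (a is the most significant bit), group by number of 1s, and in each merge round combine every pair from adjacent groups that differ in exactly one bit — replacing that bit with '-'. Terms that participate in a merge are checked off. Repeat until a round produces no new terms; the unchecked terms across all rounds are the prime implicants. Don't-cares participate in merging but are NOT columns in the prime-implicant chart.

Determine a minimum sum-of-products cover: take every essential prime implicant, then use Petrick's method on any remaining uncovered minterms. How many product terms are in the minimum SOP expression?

15

[col 0] 000001*, 000101*, 000110*, 001000*, 001011*, 001100*, 001110*, 001111*, 010001*, 010110*, 011010, 011100*, 011111*, 100011*, 100100*, 100110*, 101000*, 101010*, 101101, 110001*, 110011*, 111000*, 111011*, 111100*
[col 1] -00110, -01000, -10001, -11100, 0-0001, 0-0110, 0-1100, 0-1111, 00-110, 000-01, 001-00, 001-11, 0011-0, 00111-, 1-0011, 1-1000, 1001-0, 1010-0, 11-011, 1100-1, 111-00
Prime implicants: -00110, -01000, -10001, -11100, 0-0001, 0-0110, 0-1100, 0-1111, 00-110, 000-01, 001-00, 001-11, 0011-0, 00111-, 011010, 1-0011, 1-1000, 1001-0, 1010-0, 101101, 11-011, 1100-1, 111-00
PI chart (minterm → PIs covering it):
  1 | 0-0001,000-01
  5 | 000-01  (sole → essential)
  6 | -00110,0-0110,00-110
  8 | -01000,001-00
  11 | 001-11  (sole → essential)
  12 | 0-1100,001-00,0011-0
  14 | 00-110,0011-0,00111-
  15 | 0-1111,001-11,00111-
  17 | -10001,0-0001
  22 | 0-0110  (sole → essential)
  26 | 011010  (sole → essential)
  28 | -11100,0-1100
  31 | 0-1111  (sole → essential)
  35 | 1-0011  (sole → essential)
  36 | 1001-0  (sole → essential)
  38 | -00110,1001-0
  40 | -01000,1-1000,1010-0
  42 | 1010-0  (sole → essential)
  45 | 101101  (sole → essential)
  49 | -10001,1100-1
  51 | 1-0011,11-011,1100-1
  56 | 1-1000,111-00
  59 | 11-011  (sole → essential)
  60 | -11100,111-00
Essential prime implicants: 0-0110, 0-1111, 000-01, 001-11, 011010, 1-0011, 1001-0, 1010-0, 101101, 11-011
Petrick residual → -01000, -10001, -11100, 0011-0, 1-1000
Minimum SOP uses 15 PIs: b'cd'e'f' + bc'd'e'f + bcde'f' + a'c'def' + a'cdef + a'b'c'e'f + a'b'cef + a'b'cdf' + a'bcd'ef' + ac'd'ef + acd'e'f' + ab'c'df' + ab'cd'f' + ab'cde'f + abd'ef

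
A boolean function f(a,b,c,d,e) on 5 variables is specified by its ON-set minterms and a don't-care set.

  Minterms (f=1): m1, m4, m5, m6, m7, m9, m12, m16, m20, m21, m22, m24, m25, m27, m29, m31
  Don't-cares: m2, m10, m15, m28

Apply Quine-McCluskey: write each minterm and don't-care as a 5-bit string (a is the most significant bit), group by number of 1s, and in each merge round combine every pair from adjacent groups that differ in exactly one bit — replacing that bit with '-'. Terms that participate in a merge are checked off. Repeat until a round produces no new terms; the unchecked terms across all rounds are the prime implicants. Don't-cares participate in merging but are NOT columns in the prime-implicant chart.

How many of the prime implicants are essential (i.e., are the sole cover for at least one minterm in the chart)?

4

Round 0: 00001✓ 00010✓ 00100✓ 00101✓ 00110✓ 00111✓ 01001✓ 01010✓ 01100✓ 01111✓ 10000✓ 10100✓ 10101✓ 10110✓ 11000✓ 11001✓ 11011✓ 11100✓ 11101✓ 11111✓
Round 1: -0100✓ -0101✓ -0110✓ -1001 -1100✓ -1111 0-001 0-010 0-100✓ 0-111 00-01 00-10 001-0✓ 001-1✓ 0010-✓ 0011-✓ 1-000✓ 1-100✓ 1-101✓ 10-00✓ 101-0✓ 1010-✓ 11-00✓ 11-01✓ 11-11✓ 110-1✓ 1100-✓ 111-1✓ 1110-✓
Round 2: --100 -01-0 -010- 001-- 1--00 1-10- 11--1 11-0-
PIs = {--100, -01-0, -010-, -1001, -1111, 0-001, 0-010, 0-111, 00-01, 00-10, 001--, 1--00, 1-10-, 11--1, 11-0-}
Coverage chart:
  m1: 0-001,00-01
  m4: --100,-01-0,-010-,001--
  m5: -010-,00-01,001--
  m6: -01-0,00-10,001--
  m7: 0-111,001--
  m9: -1001,0-001
  m12: --100 ←essential
  m16: 1--00 ←essential
  m20: --100,-01-0,-010-,1--00,1-10-
  m21: -010-,1-10-
  m22: -01-0 ←essential
  m24: 1--00,11-0-
  m25: -1001,11--1,11-0-
  m27: 11--1 ←essential
  m29: 1-10-,11--1,11-0-
  m31: -1111,11--1
Essential: --100, -01-0, 1--00, 11--1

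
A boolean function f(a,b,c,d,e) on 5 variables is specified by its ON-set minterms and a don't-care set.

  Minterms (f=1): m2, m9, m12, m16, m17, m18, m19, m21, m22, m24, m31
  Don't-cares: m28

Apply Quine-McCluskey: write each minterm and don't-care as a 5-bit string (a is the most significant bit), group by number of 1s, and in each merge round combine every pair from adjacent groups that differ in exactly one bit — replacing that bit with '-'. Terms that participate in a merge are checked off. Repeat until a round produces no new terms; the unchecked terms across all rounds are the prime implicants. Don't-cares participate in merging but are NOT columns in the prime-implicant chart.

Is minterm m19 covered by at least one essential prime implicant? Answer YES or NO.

YES

Round 0: 00010✓ 01001 01100✓ 10000✓ 10001✓ 10010✓ 10011✓ 10101✓ 10110✓ 11000✓ 11100✓ 11111
Round 1: -0010 -1100 1-000 10-01 10-10 100-0✓ 100-1✓ 1000-✓ 1001-✓ 11-00
Round 2: 100--
PIs = {-0010, -1100, 01001, 1-000, 10-01, 10-10, 100--, 11-00, 11111}
Coverage chart:
  m2: -0010 ←essential
  m9: 01001 ←essential
  m12: -1100 ←essential
  m16: 1-000,100--
  m17: 10-01,100--
  m18: -0010,10-10,100--
  m19: 100-- ←essential
  m21: 10-01 ←essential
  m22: 10-10 ←essential
  m24: 1-000,11-00
  m31: 11111 ←essential
Essential: -0010, -1100, 01001, 10-01, 10-10, 100--, 11111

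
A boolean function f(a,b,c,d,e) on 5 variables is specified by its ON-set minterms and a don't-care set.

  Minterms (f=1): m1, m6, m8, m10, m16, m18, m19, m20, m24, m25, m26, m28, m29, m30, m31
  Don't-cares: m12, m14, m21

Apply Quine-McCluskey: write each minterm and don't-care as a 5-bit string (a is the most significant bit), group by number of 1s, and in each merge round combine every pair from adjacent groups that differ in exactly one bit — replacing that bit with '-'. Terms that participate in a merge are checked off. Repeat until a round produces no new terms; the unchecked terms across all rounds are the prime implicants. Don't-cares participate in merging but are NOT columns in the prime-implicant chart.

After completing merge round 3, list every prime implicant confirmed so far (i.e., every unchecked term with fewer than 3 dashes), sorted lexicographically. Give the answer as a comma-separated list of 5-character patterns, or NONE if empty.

0-110, 00001, 1--00, 1-0-0, 1-10-, 1001-, 11-0-, 111--

size-2^0 implicants → 00001  00110(✓)  01000(✓)  01010(✓)  01100(✓)  01110(✓)  10000(✓)  10010(✓)  10011(✓)  10100(✓)  10101(✓)  11000(✓)  11001(✓)  11010(✓)  11100(✓)  11101(✓)  11110(✓)  11111(✓)
size-2^1 implicants → -1000(✓)  -1010(✓)  -1100(✓)  -1110(✓)  0-110  01-00(✓)  01-10(✓)  010-0(✓)  011-0(✓)  1-000(✓)  1-010(✓)  1-100(✓)  1-101(✓)  10-00(✓)  100-0(✓)  1001-  1010-(✓)  11-00(✓)  11-01(✓)  11-10(✓)  110-0(✓)  1100-(✓)  111-0(✓)  111-1(✓)  1110-(✓)  1111-(✓)
size-2^2 implicants → -1-00(✓)  -1-10(✓)  -10-0(✓)  -11-0(✓)  01--0(✓)  1--00  1-0-0  1-10-  11--0(✓)  11-0-  111--
size-2^3 implicants → -1--0
Unchecked terms (primes): -1--0, 0-110, 00001, 1--00, 1-0-0, 1-10-, 1001-, 11-0-, 111--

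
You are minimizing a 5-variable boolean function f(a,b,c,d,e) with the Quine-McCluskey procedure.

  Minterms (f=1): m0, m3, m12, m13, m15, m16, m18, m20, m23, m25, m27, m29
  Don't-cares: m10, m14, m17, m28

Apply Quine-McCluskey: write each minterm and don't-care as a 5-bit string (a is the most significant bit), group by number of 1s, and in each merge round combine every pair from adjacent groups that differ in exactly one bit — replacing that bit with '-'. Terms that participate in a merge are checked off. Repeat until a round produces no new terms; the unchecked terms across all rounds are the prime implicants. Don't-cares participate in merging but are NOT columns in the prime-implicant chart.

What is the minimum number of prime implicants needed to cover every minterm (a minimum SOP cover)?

8

[col 0] 00000*, 00011, 01010*, 01100*, 01101*, 01110*, 01111*, 10000*, 10001*, 10010*, 10100*, 10111, 11001*, 11011*, 11100*, 11101*
[col 1] -0000, -1100*, -1101*, 01-10, 011-0*, 011-1*, 0110-*, 0111-*, 1-001, 1-100, 10-00, 100-0, 1000-, 11-01, 110-1, 1110-*
[col 2] -110-, 011--
Prime implicants: -0000, -110-, 00011, 01-10, 011--, 1-001, 1-100, 10-00, 100-0, 1000-, 10111, 11-01, 110-1
PI chart (minterm → PIs covering it):
  0 | -0000  (sole → essential)
  3 | 00011  (sole → essential)
  12 | -110-,011--
  13 | -110-,011--
  15 | 011--  (sole → essential)
  16 | -0000,10-00,100-0,1000-
  18 | 100-0  (sole → essential)
  20 | 1-100,10-00
  23 | 10111  (sole → essential)
  25 | 1-001,11-01,110-1
  27 | 110-1  (sole → essential)
  29 | -110-,11-01
Essential prime implicants: -0000, 00011, 011--, 100-0, 10111, 110-1
Petrick residual → -110-, 1-100
Minimum SOP uses 8 PIs: b'c'd'e' + bcd' + a'b'c'de + a'bc + acd'e' + ab'c'e' + ab'cde + abc'e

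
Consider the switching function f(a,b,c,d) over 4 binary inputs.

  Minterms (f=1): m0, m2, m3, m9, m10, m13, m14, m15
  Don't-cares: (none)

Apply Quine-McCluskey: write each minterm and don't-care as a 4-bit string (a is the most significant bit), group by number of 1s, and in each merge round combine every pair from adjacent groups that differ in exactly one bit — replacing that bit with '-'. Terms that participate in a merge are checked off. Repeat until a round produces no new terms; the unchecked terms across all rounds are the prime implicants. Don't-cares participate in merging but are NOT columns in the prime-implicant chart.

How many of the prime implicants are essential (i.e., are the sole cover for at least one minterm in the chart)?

[col 0] 0000*, 0010*, 0011*, 1001*, 1010*, 1101*, 1110*, 1111*
[col 1] -010, 00-0, 001-, 1-01, 1-10, 11-1, 111-
Prime implicants: -010, 00-0, 001-, 1-01, 1-10, 11-1, 111-
PI chart (minterm → PIs covering it):
  0 | 00-0  (sole → essential)
  2 | -010,00-0,001-
  3 | 001-  (sole → essential)
  9 | 1-01  (sole → essential)
  10 | -010,1-10
  13 | 1-01,11-1
  14 | 1-10,111-
  15 | 11-1,111-
Essential prime implicants: 00-0, 001-, 1-01

3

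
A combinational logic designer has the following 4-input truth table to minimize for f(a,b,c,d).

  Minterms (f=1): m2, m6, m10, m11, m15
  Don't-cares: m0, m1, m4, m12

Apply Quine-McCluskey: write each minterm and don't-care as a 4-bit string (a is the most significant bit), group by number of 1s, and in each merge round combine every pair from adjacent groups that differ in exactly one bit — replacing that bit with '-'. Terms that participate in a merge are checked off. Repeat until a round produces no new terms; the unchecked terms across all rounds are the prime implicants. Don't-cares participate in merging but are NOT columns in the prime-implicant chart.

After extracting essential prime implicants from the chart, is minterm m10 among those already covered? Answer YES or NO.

NO

[col 0] 0000*, 0001*, 0010*, 0100*, 0110*, 1010*, 1011*, 1100*, 1111*
[col 1] -010, -100, 0-00*, 0-10*, 00-0*, 000-, 01-0*, 1-11, 101-
[col 2] 0--0
Prime implicants: -010, -100, 0--0, 000-, 1-11, 101-
PI chart (minterm → PIs covering it):
  2 | -010,0--0
  6 | 0--0  (sole → essential)
  10 | -010,101-
  11 | 1-11,101-
  15 | 1-11  (sole → essential)
Essential prime implicants: 0--0, 1-11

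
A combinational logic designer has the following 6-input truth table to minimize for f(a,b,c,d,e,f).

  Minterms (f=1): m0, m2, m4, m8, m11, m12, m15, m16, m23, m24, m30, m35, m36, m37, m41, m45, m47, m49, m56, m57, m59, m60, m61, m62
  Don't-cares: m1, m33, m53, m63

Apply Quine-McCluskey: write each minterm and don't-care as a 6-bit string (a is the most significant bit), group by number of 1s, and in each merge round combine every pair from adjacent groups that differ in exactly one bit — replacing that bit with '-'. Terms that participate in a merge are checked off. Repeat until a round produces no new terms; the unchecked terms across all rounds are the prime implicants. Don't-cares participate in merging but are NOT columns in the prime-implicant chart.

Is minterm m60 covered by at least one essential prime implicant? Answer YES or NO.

size-2^0 implicants → 000000(✓)  000001(✓)  000010(✓)  000100(✓)  001000(✓)  001011(✓)  001100(✓)  001111(✓)  010000(✓)  010111  011000(✓)  011110(✓)  100001(✓)  100011(✓)  100100(✓)  100101(✓)  101001(✓)  101101(✓)  101111(✓)  110001(✓)  110101(✓)  111000(✓)  111001(✓)  111011(✓)  111100(✓)  111101(✓)  111110(✓)  111111(✓)
size-2^1 implicants → -00001  -00100  -01111  -11000  -11110  0-0000(✓)  0-1000(✓)  00-000(✓)  00-100(✓)  000-00(✓)  0000-0  00000-  001-00(✓)  001-11  01-000(✓)  1-0001(✓)  1-0101(✓)  1-1001(✓)  1-1101(✓)  1-1111(✓)  10-001(✓)  10-101(✓)  100-01(✓)  1000-1  10010-  101-01(✓)  1011-1(✓)  11-001(✓)  11-101(✓)  110-01(✓)  111-00(✓)  111-01(✓)  111-11(✓)  1110-1(✓)  11100-(✓)  1111-0(✓)  1111-1(✓)  11110-(✓)  11111-(✓)
size-2^2 implicants → 0--000  00--00  1--001(✓)  1--101(✓)  1-0-01(✓)  1-1-01(✓)  1-11-1  10--01(✓)  11--01(✓)  111--1  111-0-  1111--
size-2^3 implicants → 1---01
Unchecked terms (primes): -00001, -00100, -01111, -11000, -11110, 0--000, 00--00, 0000-0, 00000-, 001-11, 010111, 1---01, 1-11-1, 1000-1, 10010-, 111--1, 111-0-, 1111--
Minterm coverage:
  m0 ⊆ 0--000,00--00,0000-0,00000-
  m2 ⊆ 0000-0 [E]
  m4 ⊆ -00100,00--00
  m8 ⊆ 0--000,00--00
  m11 ⊆ 001-11 [E]
  m12 ⊆ 00--00 [E]
  m15 ⊆ -01111,001-11
  m16 ⊆ 0--000 [E]
  m23 ⊆ 010111 [E]
  m24 ⊆ -11000,0--000
  m30 ⊆ -11110 [E]
  m35 ⊆ 1000-1 [E]
  m36 ⊆ -00100,10010-
  m37 ⊆ 1---01,10010-
  m41 ⊆ 1---01 [E]
  m45 ⊆ 1---01,1-11-1
  m47 ⊆ -01111,1-11-1
  m49 ⊆ 1---01 [E]
  m56 ⊆ -11000,111-0-
  m57 ⊆ 1---01,111--1,111-0-
  m59 ⊆ 111--1 [E]
  m60 ⊆ 111-0-,1111--
  m61 ⊆ 1---01,1-11-1,111--1,111-0-,1111--
  m62 ⊆ -11110,1111--
E = {-11110, 0--000, 00--00, 0000-0, 001-11, 010111, 1---01, 1000-1, 111--1}

NO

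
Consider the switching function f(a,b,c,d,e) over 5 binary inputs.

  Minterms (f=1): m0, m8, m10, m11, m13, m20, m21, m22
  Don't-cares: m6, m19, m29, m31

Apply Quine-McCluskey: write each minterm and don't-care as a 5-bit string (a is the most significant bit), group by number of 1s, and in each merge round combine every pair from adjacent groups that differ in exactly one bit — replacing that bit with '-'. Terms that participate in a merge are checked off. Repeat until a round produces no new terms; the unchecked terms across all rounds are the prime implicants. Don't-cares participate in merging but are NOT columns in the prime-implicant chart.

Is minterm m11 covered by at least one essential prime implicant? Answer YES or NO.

size-2^0 implicants → 00000(✓)  00110(✓)  01000(✓)  01010(✓)  01011(✓)  01101(✓)  10011  10100(✓)  10101(✓)  10110(✓)  11101(✓)  11111(✓)
size-2^1 implicants → -0110  -1101  0-000  010-0  0101-  1-101  101-0  1010-  111-1
Unchecked terms (primes): -0110, -1101, 0-000, 010-0, 0101-, 1-101, 10011, 101-0, 1010-, 111-1
Minterm coverage:
  m0 ⊆ 0-000 [E]
  m8 ⊆ 0-000,010-0
  m10 ⊆ 010-0,0101-
  m11 ⊆ 0101- [E]
  m13 ⊆ -1101 [E]
  m20 ⊆ 101-0,1010-
  m21 ⊆ 1-101,1010-
  m22 ⊆ -0110,101-0
E = {-1101, 0-000, 0101-}

YES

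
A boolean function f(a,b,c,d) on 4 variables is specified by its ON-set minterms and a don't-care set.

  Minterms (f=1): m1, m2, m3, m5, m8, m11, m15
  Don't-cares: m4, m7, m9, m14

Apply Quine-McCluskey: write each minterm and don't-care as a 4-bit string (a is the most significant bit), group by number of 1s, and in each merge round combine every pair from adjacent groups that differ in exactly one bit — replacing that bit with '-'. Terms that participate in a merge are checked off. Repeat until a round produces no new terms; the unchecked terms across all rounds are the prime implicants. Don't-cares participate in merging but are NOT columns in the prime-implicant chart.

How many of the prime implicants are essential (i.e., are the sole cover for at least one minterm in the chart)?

2

size-2^0 implicants → 0001(✓)  0010(✓)  0011(✓)  0100(✓)  0101(✓)  0111(✓)  1000(✓)  1001(✓)  1011(✓)  1110(✓)  1111(✓)
size-2^1 implicants → -001(✓)  -011(✓)  -111(✓)  0-01(✓)  0-11(✓)  00-1(✓)  001-  01-1(✓)  010-  1-11(✓)  10-1(✓)  100-  111-
size-2^2 implicants → --11  -0-1  0--1
Unchecked terms (primes): --11, -0-1, 0--1, 001-, 010-, 100-, 111-
Minterm coverage:
  m1 ⊆ -0-1,0--1
  m2 ⊆ 001- [E]
  m3 ⊆ --11,-0-1,0--1,001-
  m5 ⊆ 0--1,010-
  m8 ⊆ 100- [E]
  m11 ⊆ --11,-0-1
  m15 ⊆ --11,111-
E = {001-, 100-}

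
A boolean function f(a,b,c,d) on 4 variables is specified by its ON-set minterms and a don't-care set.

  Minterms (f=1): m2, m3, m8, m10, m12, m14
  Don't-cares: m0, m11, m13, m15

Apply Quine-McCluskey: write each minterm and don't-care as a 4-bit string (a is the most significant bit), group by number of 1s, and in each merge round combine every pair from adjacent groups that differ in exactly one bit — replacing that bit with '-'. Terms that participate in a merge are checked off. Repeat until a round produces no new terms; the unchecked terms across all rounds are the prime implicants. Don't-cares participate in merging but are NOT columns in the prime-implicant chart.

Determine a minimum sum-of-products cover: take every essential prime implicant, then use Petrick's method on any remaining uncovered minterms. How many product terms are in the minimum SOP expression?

Round 0: 0000✓ 0010✓ 0011✓ 1000✓ 1010✓ 1011✓ 1100✓ 1101✓ 1110✓ 1111✓
Round 1: -000✓ -010✓ -011✓ 00-0✓ 001-✓ 1-00✓ 1-10✓ 1-11✓ 10-0✓ 101-✓ 11-0✓ 11-1✓ 110-✓ 111-✓
Round 2: -0-0 -01- 1--0 1-1- 11--
PIs = {-0-0, -01-, 1--0, 1-1-, 11--}
Coverage chart:
  m2: -0-0,-01-
  m3: -01- ←essential
  m8: -0-0,1--0
  m10: -0-0,-01-,1--0,1-1-
  m12: 1--0,11--
  m14: 1--0,1-1-,11--
Essential: -01-
Petrick residual → 1--0
Min cover (2 terms): b'c + ad'

2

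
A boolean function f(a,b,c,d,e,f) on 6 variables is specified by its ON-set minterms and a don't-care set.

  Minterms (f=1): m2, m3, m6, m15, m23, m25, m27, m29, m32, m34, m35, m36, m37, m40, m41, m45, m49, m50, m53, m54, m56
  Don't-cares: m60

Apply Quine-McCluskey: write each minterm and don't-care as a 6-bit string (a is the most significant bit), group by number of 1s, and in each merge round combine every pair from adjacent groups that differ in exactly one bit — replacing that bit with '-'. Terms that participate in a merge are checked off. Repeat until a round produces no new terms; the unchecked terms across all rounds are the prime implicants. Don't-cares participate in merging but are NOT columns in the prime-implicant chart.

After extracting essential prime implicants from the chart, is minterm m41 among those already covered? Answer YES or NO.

NO

[col 0] 000010*, 000011*, 000110*, 001111, 010111, 011001*, 011011*, 011101*, 100000*, 100010*, 100011*, 100100*, 100101*, 101000*, 101001*, 101101*, 110001*, 110010*, 110101*, 110110*, 111000*, 111100*
[col 1] -00010*, -00011*, 000-10, 00001-*, 011-01, 0110-1, 1-0010, 1-0101, 1-1000, 10-000, 10-101, 100-00, 1000-0, 10001-*, 10010-, 101-01, 10100-, 110-01, 110-10, 111-00
[col 2] -0001-
Prime implicants: -0001-, 000-10, 001111, 010111, 011-01, 0110-1, 1-0010, 1-0101, 1-1000, 10-000, 10-101, 100-00, 1000-0, 10010-, 101-01, 10100-, 110-01, 110-10, 111-00
PI chart (minterm → PIs covering it):
  2 | -0001-,000-10
  3 | -0001-  (sole → essential)
  6 | 000-10  (sole → essential)
  15 | 001111  (sole → essential)
  23 | 010111  (sole → essential)
  25 | 011-01,0110-1
  27 | 0110-1  (sole → essential)
  29 | 011-01  (sole → essential)
  32 | 10-000,100-00,1000-0
  34 | -0001-,1-0010,1000-0
  35 | -0001-  (sole → essential)
  36 | 100-00,10010-
  37 | 1-0101,10-101,10010-
  40 | 1-1000,10-000,10100-
  41 | 101-01,10100-
  45 | 10-101,101-01
  49 | 110-01  (sole → essential)
  50 | 1-0010,110-10
  53 | 1-0101,110-01
  54 | 110-10  (sole → essential)
  56 | 1-1000,111-00
Essential prime implicants: -0001-, 000-10, 001111, 010111, 011-01, 0110-1, 110-01, 110-10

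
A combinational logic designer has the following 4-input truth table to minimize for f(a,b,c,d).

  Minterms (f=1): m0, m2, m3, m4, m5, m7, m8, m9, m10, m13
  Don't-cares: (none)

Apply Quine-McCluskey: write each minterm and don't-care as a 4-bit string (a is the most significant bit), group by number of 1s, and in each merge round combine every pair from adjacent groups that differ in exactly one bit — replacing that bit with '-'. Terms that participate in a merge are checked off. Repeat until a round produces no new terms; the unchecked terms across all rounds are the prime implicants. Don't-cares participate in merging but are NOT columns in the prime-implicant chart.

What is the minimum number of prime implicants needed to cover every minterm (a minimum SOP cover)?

[col 0] 0000*, 0010*, 0011*, 0100*, 0101*, 0111*, 1000*, 1001*, 1010*, 1101*
[col 1] -000*, -010*, -101, 0-00, 0-11, 00-0*, 001-, 01-1, 010-, 1-01, 10-0*, 100-
[col 2] -0-0
Prime implicants: -0-0, -101, 0-00, 0-11, 001-, 01-1, 010-, 1-01, 100-
PI chart (minterm → PIs covering it):
  0 | -0-0,0-00
  2 | -0-0,001-
  3 | 0-11,001-
  4 | 0-00,010-
  5 | -101,01-1,010-
  7 | 0-11,01-1
  8 | -0-0,100-
  9 | 1-01,100-
  10 | -0-0  (sole → essential)
  13 | -101,1-01
Essential prime implicants: -0-0
Petrick residual → 0-11, 010-, 1-01
Minimum SOP uses 4 PIs: b'd' + a'cd + a'bc' + ac'd

4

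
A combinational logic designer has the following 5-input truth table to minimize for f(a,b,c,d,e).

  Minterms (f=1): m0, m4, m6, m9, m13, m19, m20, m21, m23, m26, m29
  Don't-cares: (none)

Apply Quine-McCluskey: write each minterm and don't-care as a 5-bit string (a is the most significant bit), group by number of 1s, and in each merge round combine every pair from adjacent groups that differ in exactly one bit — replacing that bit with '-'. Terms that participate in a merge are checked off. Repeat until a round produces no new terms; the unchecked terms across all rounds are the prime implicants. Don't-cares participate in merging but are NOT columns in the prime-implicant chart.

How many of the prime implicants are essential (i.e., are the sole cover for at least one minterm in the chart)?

size-2^0 implicants → 00000(✓)  00100(✓)  00110(✓)  01001(✓)  01101(✓)  10011(✓)  10100(✓)  10101(✓)  10111(✓)  11010  11101(✓)
size-2^1 implicants → -0100  -1101  00-00  001-0  01-01  1-101  10-11  101-1  1010-
Unchecked terms (primes): -0100, -1101, 00-00, 001-0, 01-01, 1-101, 10-11, 101-1, 1010-, 11010
Minterm coverage:
  m0 ⊆ 00-00 [E]
  m4 ⊆ -0100,00-00,001-0
  m6 ⊆ 001-0 [E]
  m9 ⊆ 01-01 [E]
  m13 ⊆ -1101,01-01
  m19 ⊆ 10-11 [E]
  m20 ⊆ -0100,1010-
  m21 ⊆ 1-101,101-1,1010-
  m23 ⊆ 10-11,101-1
  m26 ⊆ 11010 [E]
  m29 ⊆ -1101,1-101
E = {00-00, 001-0, 01-01, 10-11, 11010}

5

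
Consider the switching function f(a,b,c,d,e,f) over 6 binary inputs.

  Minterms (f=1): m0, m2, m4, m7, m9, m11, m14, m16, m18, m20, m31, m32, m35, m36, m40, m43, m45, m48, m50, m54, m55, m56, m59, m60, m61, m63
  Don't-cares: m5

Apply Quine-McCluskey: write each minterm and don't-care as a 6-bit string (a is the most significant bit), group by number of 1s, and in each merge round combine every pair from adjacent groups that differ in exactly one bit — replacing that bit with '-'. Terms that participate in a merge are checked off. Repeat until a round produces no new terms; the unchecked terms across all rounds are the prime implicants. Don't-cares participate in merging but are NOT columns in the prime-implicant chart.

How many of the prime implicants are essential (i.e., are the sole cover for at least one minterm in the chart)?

[col 0] 000000*, 000010*, 000100*, 000101*, 000111*, 001001*, 001011*, 001110, 010000*, 010010*, 010100*, 011111*, 100000*, 100011*, 100100*, 101000*, 101011*, 101101*, 110000*, 110010*, 110110*, 110111*, 111000*, 111011*, 111100*, 111101*, 111111*
[col 1] -00000*, -00100*, -01011, -10000*, -10010*, -11111, 0-0000*, 0-0010*, 0-0100*, 000-00*, 0000-0*, 0001-1, 00010-, 0010-1, 010-00*, 0100-0*, 1-0000*, 1-1000*, 1-1011, 1-1101, 10-000*, 10-011, 100-00*, 11-000*, 11-111, 110-10, 1100-0*, 11011-, 111-00, 111-11, 1111-1, 11110-
[col 2] --0000, -00-00, -100-0, 0-0-00, 0-00-0, 1--000
Prime implicants: --0000, -00-00, -01011, -100-0, -11111, 0-0-00, 0-00-0, 0001-1, 00010-, 0010-1, 001110, 1--000, 1-1011, 1-1101, 10-011, 11-111, 110-10, 11011-, 111-00, 111-11, 1111-1, 11110-
PI chart (minterm → PIs covering it):
  0 | --0000,-00-00,0-0-00,0-00-0
  2 | 0-00-0  (sole → essential)
  4 | -00-00,0-0-00,00010-
  7 | 0001-1  (sole → essential)
  9 | 0010-1  (sole → essential)
  11 | -01011,0010-1
  14 | 001110  (sole → essential)
  16 | --0000,-100-0,0-0-00,0-00-0
  18 | -100-0,0-00-0
  20 | 0-0-00  (sole → essential)
  31 | -11111  (sole → essential)
  32 | --0000,-00-00,1--000
  35 | 10-011  (sole → essential)
  36 | -00-00  (sole → essential)
  40 | 1--000  (sole → essential)
  43 | -01011,1-1011,10-011
  45 | 1-1101  (sole → essential)
  48 | --0000,-100-0,1--000
  50 | -100-0,110-10
  54 | 110-10,11011-
  55 | 11-111,11011-
  56 | 1--000,111-00
  59 | 1-1011,111-11
  60 | 111-00,11110-
  61 | 1-1101,1111-1,11110-
  63 | -11111,11-111,111-11,1111-1
Essential prime implicants: -00-00, -11111, 0-0-00, 0-00-0, 0001-1, 0010-1, 001110, 1--000, 1-1101, 10-011

10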